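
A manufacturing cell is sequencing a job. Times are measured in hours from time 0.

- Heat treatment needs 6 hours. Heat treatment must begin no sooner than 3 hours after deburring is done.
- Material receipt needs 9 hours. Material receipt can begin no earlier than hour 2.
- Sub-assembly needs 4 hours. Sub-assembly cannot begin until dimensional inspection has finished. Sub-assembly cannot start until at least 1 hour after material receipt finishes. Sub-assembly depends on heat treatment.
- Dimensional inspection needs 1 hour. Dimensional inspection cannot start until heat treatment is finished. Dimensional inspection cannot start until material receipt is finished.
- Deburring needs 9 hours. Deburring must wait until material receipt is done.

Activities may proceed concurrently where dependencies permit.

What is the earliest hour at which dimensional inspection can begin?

Material receipt waits on its own release at hour 2, so it starts at hour 2 and finishes at 2 + 9 = hour 11.
Deburring cannot begin until material receipt (finishes hour 11). It runs from hour 11 to 11 + 9 = hour 20.
After deburring (finishes hour 20, plus 3-hour gap → hour 23), heat treatment can start at hour 23 and finishes at hour 29.
Dimensional inspection waits on heat treatment (finishes hour 29); material receipt (finishes hour 11). The latest of these is hour 29, which is the earliest dimensional inspection can start.

29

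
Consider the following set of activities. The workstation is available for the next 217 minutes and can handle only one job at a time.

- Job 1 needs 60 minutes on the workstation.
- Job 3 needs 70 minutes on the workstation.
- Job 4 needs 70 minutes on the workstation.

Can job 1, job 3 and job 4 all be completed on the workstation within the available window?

Running back to back, the jobs need 60 + 70 + 70 = 200 minutes on the workstation.
Since 200 ≤ 217, they fit within the window.

Yes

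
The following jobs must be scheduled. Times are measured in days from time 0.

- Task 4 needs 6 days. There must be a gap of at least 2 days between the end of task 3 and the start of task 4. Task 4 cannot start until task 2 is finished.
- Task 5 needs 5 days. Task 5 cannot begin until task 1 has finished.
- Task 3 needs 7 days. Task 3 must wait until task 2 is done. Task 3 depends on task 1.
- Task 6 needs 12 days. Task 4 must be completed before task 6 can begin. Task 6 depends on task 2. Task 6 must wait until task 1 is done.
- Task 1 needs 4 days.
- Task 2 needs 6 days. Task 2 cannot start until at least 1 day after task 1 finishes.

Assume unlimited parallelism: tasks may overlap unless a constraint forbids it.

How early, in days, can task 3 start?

11

Task 1 has no prerequisites, so it starts at day 0 and finishes at day 4.
Task 2 waits on task 1 (finishes day 4, plus 1-day gap → day 5), so it starts at day 5 and finishes at 5 + 6 = day 11.
Task 3 waits on task 2 (finishes day 11); task 1 (finishes day 4). The latest of these is day 11, which is the earliest task 3 can start.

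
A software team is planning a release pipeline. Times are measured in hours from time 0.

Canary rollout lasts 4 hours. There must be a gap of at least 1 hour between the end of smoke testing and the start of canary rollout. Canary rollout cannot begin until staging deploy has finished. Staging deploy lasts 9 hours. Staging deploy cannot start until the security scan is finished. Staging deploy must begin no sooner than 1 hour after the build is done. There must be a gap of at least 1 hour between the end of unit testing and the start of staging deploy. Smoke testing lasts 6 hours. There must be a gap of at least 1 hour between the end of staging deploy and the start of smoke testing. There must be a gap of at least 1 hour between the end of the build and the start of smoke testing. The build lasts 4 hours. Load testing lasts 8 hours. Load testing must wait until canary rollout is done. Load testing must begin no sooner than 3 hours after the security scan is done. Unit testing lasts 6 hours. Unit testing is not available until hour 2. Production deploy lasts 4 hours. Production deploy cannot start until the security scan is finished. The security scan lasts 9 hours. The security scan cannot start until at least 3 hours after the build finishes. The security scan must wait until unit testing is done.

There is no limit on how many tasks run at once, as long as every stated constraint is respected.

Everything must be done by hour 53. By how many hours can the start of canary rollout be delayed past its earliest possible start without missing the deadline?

Unit testing cannot begin until its own release at hour 2. It runs from hour 2 to 2 + 6 = hour 8.
Nothing blocks the build, so it runs from hour 0 to hour 4.
For the security scan: the build (finishes hour 4, plus 3-hour gap → hour 7); unit testing (finishes hour 8). Taking the maximum gives a start of hour 8, and it finishes at 8 + 9 = hour 17.
Staging deploy cannot start until the security scan (finishes hour 17); the build (finishes hour 4, plus 1-hour gap → hour 5); unit testing (finishes hour 8, plus 1-hour gap → hour 9). The controlling bound is hour 17, so staging deploy finishes at 17 + 9 = hour 26.
Smoke testing cannot start until staging deploy (finishes hour 26, plus 1-hour gap → hour 27); the build (finishes hour 4, plus 1-hour gap → hour 5). The controlling bound is hour 27, so smoke testing finishes at 27 + 6 = hour 33.
For canary rollout: smoke testing (finishes hour 33, plus 1-hour gap → hour 34); staging deploy (finishes hour 26). Taking the maximum gives a start of hour 34, and it finishes at 34 + 4 = hour 38.

Working backward from the deadline:
Load testing must finish by hour 53; it takes 8 hours, so it must start by 53 − 8 = hour 45.
Canary rollout has to be done before load testing (must start by hour 45). That means finishing by hour 45, i.e. starting by 45 − 4 = hour 41.
So canary rollout can start as early as hour 34 and as late as hour 41, giving 41 − 34 = 7 hours of slack.

7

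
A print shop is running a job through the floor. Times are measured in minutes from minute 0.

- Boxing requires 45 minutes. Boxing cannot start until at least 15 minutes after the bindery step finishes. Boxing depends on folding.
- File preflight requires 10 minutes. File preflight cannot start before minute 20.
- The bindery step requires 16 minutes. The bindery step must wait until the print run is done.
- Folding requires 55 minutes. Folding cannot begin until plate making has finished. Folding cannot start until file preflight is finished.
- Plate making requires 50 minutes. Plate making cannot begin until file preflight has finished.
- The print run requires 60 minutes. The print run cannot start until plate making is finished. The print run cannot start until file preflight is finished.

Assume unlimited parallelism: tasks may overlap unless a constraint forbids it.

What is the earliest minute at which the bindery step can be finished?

File preflight waits on its own release at minute 20, so it starts at minute 20 and finishes at 20 + 10 = minute 30.
After file preflight (finishes minute 30), plate making can start at minute 30 and finishes at minute 80.
For the print run: plate making (finishes minute 80); file preflight (finishes minute 30). Taking the maximum gives a start of minute 80, and it finishes at 80 + 60 = minute 140.
The bindery step waits on the print run (finishes minute 140), so it starts at minute 140 and finishes at 140 + 16 = minute 156.

156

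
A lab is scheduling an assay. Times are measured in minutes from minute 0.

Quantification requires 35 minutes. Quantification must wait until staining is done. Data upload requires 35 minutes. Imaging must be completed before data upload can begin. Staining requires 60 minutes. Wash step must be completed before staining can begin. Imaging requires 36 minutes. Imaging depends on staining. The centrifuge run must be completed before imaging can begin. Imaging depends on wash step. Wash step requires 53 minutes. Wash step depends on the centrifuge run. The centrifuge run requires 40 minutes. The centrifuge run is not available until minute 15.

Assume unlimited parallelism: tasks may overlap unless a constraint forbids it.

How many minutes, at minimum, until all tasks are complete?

239

The centrifuge run cannot begin until its own release at minute 15. It runs from minute 15 to 15 + 40 = minute 55.
After the centrifuge run (finishes minute 55), wash step can start at minute 55 and finishes at minute 108.
Staining cannot begin until wash step (finishes minute 108). It runs from minute 108 to 108 + 60 = minute 168.
Quantification cannot begin until staining (finishes minute 168). It runs from minute 168 to 168 + 35 = minute 203.
For imaging: staining (finishes minute 168); the centrifuge run (finishes minute 55); wash step (finishes minute 108). Taking the maximum gives a start of minute 168, and it finishes at 168 + 36 = minute 204.
Data upload waits on imaging (finishes minute 204), so it starts at minute 204 and finishes at 204 + 35 = minute 239.
All tasks are finished once the last one completes. Finish times: The centrifuge run at 55, Wash step at 108, Staining at 168, Imaging at 204, Quantification at 203, Data upload at 239. The latest is minute 239.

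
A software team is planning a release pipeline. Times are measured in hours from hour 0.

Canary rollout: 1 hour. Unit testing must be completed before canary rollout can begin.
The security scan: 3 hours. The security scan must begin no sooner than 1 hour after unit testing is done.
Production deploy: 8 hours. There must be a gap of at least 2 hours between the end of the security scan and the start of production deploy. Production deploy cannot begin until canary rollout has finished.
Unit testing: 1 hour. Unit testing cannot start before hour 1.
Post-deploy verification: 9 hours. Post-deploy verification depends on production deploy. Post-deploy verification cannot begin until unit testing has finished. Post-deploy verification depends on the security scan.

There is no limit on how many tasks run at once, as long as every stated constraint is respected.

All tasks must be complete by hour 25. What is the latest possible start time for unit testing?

1

Post-deploy verification has no dependents, so it just needs to finish by hour 25. Starting by 25 − 9 = hour 16 achieves that.
Production deploy has to be done before post-deploy verification (must start by hour 16). That means finishing by hour 16, i.e. starting by 16 − 8 = hour 8.
The security scan feeds production deploy (must start by hour 8, minus 2-hour gap → hour 6); post-deploy verification (must start by hour 16). Taking the minimum, the security scan must finish by hour 6 and start by 6 − 3 = hour 3.
Canary rollout feeds into production deploy (must start by hour 8); so canary rollout must finish by hour 8 and therefore start by hour 7.
For unit testing: the security scan (must start by hour 3, minus 1-hour gap → hour 2); canary rollout (must start by hour 7); post-deploy verification (must start by hour 16). The most restrictive is hour 2; with a 1-hour duration, unit testing must start by hour 1.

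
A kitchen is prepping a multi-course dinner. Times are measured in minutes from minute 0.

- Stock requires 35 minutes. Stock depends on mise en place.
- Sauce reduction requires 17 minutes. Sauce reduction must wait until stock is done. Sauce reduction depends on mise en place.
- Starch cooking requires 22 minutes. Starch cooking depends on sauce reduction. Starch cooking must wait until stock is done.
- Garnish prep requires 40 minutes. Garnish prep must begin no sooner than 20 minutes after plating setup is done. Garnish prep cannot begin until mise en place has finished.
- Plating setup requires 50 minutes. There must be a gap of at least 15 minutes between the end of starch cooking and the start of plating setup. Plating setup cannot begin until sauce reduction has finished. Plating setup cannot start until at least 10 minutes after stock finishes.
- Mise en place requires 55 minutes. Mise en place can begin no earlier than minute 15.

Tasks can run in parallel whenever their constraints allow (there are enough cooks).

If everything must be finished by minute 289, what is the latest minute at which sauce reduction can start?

125

To finish by minute 289, garnish prep (duration 40) must start no later than minute 249.
Plating setup has to be done before garnish prep (must start by minute 249, minus 20-minute gap → minute 229). That means finishing by minute 229, i.e. starting by 229 − 50 = minute 179.
Since plating setup (must start by minute 179, minus 15-minute gap → minute 164) depends on it, starch cooking must finish by minute 164. Backing off its 22-minute duration gives a latest start of minute 142.
Sauce reduction has several dependents: starch cooking (must start by minute 142); plating setup (must start by minute 179). The earliest of those limits is minute 142, so sauce reduction must start by 142 − 17 = minute 125.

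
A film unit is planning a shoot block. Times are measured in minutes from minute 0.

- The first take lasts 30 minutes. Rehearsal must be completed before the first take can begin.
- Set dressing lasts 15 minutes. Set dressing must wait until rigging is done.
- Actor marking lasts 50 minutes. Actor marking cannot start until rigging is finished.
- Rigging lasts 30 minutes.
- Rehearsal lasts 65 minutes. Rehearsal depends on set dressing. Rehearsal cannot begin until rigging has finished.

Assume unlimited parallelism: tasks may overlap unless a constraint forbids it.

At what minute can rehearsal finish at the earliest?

Rigging has no prerequisites, so it starts at minute 0 and finishes at minute 30.
Set dressing waits on rigging (finishes minute 30), so it starts at minute 30 and finishes at 30 + 15 = minute 45.
For rehearsal: set dressing (finishes minute 45); rigging (finishes minute 30). Taking the maximum gives a start of minute 45, and it finishes at 45 + 65 = minute 110.

110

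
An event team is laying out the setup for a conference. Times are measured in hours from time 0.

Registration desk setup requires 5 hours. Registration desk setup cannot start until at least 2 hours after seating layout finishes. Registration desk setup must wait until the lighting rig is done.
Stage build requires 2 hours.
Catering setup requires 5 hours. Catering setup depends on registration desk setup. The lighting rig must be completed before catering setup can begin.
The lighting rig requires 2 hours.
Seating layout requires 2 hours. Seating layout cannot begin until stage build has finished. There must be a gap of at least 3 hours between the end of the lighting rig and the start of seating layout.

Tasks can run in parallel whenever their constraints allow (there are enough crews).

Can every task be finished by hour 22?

The lighting rig has no prerequisites, so it starts at hour 0 and finishes at hour 2.
Stage build has no prerequisites, so it starts at hour 0 and finishes at hour 2.
For seating layout: stage build (finishes hour 2); the lighting rig (finishes hour 2, plus 3-hour gap → hour 5). Taking the maximum gives a start of hour 5, and it finishes at 5 + 2 = hour 7.
Registration desk setup has to wait for seating layout (finishes hour 7, plus 2-hour gap → hour 9); the lighting rig (finishes hour 2). The latest of these is hour 9, so registration desk setup runs hour 9 to 9 + 5 = hour 14.
For catering setup: registration desk setup (finishes hour 14); the lighting rig (finishes hour 2). Taking the maximum gives a start of hour 14, and it finishes at 14 + 5 = hour 19.
Every task is finished by hour 19, which is no later than the deadline of 22, so the schedule is feasible.

Yes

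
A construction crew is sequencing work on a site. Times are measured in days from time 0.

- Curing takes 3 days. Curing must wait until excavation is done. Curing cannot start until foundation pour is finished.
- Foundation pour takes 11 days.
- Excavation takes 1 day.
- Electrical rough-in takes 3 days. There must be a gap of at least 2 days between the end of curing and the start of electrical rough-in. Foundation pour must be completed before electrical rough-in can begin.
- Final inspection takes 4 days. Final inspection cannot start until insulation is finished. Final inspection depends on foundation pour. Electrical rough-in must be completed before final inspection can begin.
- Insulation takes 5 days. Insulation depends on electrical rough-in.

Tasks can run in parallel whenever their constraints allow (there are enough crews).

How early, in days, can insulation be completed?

Foundation pour has no prerequisites, so it starts at day 0 and finishes at day 11.
Excavation has no prerequisites, so it starts at day 0 and finishes at day 1.
For curing: excavation (finishes day 1); foundation pour (finishes day 11). Taking the maximum gives a start of day 11, and it finishes at 11 + 3 = day 14.
Electrical rough-in has to wait for curing (finishes day 14, plus 2-day gap → day 16); foundation pour (finishes day 11). The latest of these is day 16, so electrical rough-in runs day 16 to 16 + 3 = day 19.
Insulation waits on electrical rough-in (finishes day 19), so it starts at day 19 and finishes at 19 + 5 = day 24.

24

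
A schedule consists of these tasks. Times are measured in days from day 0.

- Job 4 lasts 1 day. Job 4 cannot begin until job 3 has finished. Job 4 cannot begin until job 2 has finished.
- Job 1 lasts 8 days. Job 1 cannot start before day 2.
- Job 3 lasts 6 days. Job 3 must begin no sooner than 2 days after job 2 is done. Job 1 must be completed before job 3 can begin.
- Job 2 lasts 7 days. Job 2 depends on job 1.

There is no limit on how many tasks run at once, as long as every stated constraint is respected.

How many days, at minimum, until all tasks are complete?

26

Job 1 cannot begin until its own release at day 2. It runs from day 2 to 2 + 8 = day 10.
Job 2 cannot begin until job 1 (finishes day 10). It runs from day 10 to 10 + 7 = day 17.
Job 3 has to wait for job 2 (finishes day 17, plus 2-day gap → day 19); job 1 (finishes day 10). The latest of these is day 19, so job 3 runs day 19 to 19 + 6 = day 25.
Job 4 needs all of job 3 (finishes day 25); job 2 (finishes day 17). That puts its earliest start at day 25; it finishes at 25 + 1 = day 26.
All tasks are finished once the last one completes. Finish times: Job 1 at 10, Job 2 at 17, Job 3 at 25, Job 4 at 26. The latest is day 26.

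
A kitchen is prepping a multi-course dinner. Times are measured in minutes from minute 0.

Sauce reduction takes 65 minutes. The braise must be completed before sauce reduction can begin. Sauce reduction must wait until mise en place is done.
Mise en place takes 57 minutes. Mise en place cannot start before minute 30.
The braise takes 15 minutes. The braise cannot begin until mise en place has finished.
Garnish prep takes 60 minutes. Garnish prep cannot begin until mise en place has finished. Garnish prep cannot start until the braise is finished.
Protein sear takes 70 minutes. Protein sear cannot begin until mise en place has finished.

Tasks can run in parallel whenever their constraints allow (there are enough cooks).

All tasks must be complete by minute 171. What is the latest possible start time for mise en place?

Sauce reduction must finish by minute 171; it takes 65 minutes, so it must start by 171 − 65 = minute 106.
Garnish prep has no dependents, so it just needs to finish by minute 171. Starting by 171 − 60 = minute 111 achieves that.
The braise feeds sauce reduction (must start by minute 106); garnish prep (must start by minute 111). Taking the minimum, the braise must finish by minute 106 and start by 106 − 15 = minute 91.
Nothing follows protein sear; the deadline of minute 171 is its only limit. It must start by 171 − 70 = minute 101.
For mise en place: the braise (must start by minute 91); protein sear (must start by minute 101); sauce reduction (must start by minute 106); garnish prep (must start by minute 111). The most restrictive is minute 91; with a 57-minute duration, mise en place must start by minute 34.

34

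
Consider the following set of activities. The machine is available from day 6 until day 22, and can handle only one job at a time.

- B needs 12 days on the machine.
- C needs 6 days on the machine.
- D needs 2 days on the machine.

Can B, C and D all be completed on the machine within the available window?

The machine window is 22 − 6 = 16 days.
Running back to back, the jobs need 12 + 6 + 2 = 20 days on the machine.
Since 20 > 16, they cannot all fit.

No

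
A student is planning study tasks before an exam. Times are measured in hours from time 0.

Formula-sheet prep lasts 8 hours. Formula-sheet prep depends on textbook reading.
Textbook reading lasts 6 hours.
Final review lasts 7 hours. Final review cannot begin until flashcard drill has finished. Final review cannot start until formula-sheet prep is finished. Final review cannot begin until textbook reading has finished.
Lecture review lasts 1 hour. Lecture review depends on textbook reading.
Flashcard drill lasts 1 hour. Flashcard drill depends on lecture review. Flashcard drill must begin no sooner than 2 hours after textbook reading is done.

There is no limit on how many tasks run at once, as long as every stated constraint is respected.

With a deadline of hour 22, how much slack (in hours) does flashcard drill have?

6

Textbook reading can start immediately at hour 0; it finishes at hour 6.
Lecture review waits on textbook reading (finishes hour 6), so it starts at hour 6 and finishes at 6 + 1 = hour 7.
Flashcard drill has to wait for lecture review (finishes hour 7); textbook reading (finishes hour 6, plus 2-hour gap → hour 8). The latest of these is hour 8, so flashcard drill runs hour 8 to 8 + 1 = hour 9.

Working backward from the deadline:
Nothing follows final review; the deadline of hour 22 is its only limit. It must start by 22 − 7 = hour 15.
Flashcard drill has to be done before final review (must start by hour 15). That means finishing by hour 15, i.e. starting by 15 − 1 = hour 14.
So flashcard drill can start as early as hour 8 and as late as hour 14, giving 14 − 8 = 6 hours of slack.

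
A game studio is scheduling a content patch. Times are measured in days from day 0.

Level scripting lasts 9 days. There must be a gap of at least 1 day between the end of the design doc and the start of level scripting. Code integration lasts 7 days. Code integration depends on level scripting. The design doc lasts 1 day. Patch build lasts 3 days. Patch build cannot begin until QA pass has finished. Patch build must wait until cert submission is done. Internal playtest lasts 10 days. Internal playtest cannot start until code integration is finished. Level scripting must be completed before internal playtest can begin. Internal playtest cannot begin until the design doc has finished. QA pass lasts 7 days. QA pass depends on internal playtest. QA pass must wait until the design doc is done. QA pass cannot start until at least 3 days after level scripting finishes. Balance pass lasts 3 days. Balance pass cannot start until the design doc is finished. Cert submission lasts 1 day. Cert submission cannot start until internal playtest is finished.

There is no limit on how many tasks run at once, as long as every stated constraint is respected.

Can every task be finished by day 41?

The design doc can start immediately at day 0; it finishes at day 1.
After the design doc (finishes day 1), balance pass can start at day 1 and finishes at day 4.
After the design doc (finishes day 1, plus 1-day gap → day 2), level scripting can start at day 2 and finishes at day 11.
After level scripting (finishes day 11), code integration can start at day 11 and finishes at day 18.
For internal playtest: code integration (finishes day 18); level scripting (finishes day 11); the design doc (finishes day 1). Taking the maximum gives a start of day 18, and it finishes at 18 + 10 = day 28.
Cert submission cannot begin until internal playtest (finishes day 28). It runs from day 28 to 28 + 1 = day 29.
QA pass needs all of internal playtest (finishes day 28); the design doc (finishes day 1); level scripting (finishes day 11, plus 3-day gap → day 14). That puts its earliest start at day 28; it finishes at 28 + 7 = day 35.
Patch build cannot start until QA pass (finishes day 35); cert submission (finishes day 29). The controlling bound is day 35, so patch build finishes at 35 + 3 = day 38.
Every task is finished by day 38, which is no later than the deadline of 41, so the schedule is feasible.

Yes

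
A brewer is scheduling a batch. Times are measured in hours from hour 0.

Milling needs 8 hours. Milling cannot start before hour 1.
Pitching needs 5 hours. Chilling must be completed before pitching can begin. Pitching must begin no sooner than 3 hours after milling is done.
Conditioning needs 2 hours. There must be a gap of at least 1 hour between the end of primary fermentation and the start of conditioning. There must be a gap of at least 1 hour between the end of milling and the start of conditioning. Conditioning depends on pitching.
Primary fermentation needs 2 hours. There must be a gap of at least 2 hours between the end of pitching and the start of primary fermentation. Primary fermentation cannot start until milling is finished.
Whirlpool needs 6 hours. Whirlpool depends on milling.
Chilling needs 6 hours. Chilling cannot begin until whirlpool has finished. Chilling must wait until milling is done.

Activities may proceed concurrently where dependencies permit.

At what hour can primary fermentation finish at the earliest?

After its own release at hour 1, milling can start at hour 1 and finishes at hour 9.
Whirlpool waits on milling (finishes hour 9), so it starts at hour 9 and finishes at 9 + 6 = hour 15.
For chilling: whirlpool (finishes hour 15); milling (finishes hour 9). Taking the maximum gives a start of hour 15, and it finishes at 15 + 6 = hour 21.
Pitching has to wait for chilling (finishes hour 21); milling (finishes hour 9, plus 3-hour gap → hour 12). The latest of these is hour 21, so pitching runs hour 21 to 21 + 5 = hour 26.
For primary fermentation: pitching (finishes hour 26, plus 2-hour gap → hour 28); milling (finishes hour 9). Taking the maximum gives a start of hour 28, and it finishes at 28 + 2 = hour 30.

30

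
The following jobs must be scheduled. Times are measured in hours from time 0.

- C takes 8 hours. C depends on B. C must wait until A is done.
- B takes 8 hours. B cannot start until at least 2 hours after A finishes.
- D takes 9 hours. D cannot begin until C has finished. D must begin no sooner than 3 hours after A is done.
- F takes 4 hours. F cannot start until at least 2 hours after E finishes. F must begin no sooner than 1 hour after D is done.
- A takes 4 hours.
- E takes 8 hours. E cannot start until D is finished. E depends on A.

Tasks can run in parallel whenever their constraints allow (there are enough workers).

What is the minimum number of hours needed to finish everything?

45

Nothing blocks A, so it runs from hour 0 to hour 4.
B waits on A (finishes hour 4, plus 2-hour gap → hour 6), so it starts at hour 6 and finishes at 6 + 8 = hour 14.
For C: B (finishes hour 14); A (finishes hour 4). Taking the maximum gives a start of hour 14, and it finishes at 14 + 8 = hour 22.
For D: C (finishes hour 22); A (finishes hour 4, plus 3-hour gap → hour 7). Taking the maximum gives a start of hour 22, and it finishes at 22 + 9 = hour 31.
E cannot start until D (finishes hour 31); A (finishes hour 4). The controlling bound is hour 31, so E finishes at 31 + 8 = hour 39.
F needs all of E (finishes hour 39, plus 2-hour gap → hour 41); D (finishes hour 31, plus 1-hour gap → hour 32). That puts its earliest start at hour 41; it finishes at 41 + 4 = hour 45.
All tasks are finished once the last one completes. Finish times: A at 4, B at 14, C at 22, D at 31, E at 39, F at 45. The latest is hour 45.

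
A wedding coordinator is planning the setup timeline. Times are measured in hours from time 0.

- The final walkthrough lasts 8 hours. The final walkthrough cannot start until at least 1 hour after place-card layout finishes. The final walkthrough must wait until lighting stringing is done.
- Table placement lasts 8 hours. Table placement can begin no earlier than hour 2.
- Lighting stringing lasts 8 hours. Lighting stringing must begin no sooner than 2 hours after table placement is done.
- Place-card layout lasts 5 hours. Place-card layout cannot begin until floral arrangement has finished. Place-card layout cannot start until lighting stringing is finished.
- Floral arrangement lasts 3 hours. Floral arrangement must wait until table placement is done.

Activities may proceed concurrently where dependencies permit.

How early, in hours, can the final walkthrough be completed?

34

Table placement cannot begin until its own release at hour 2. It runs from hour 2 to 2 + 8 = hour 10.
Lighting stringing cannot begin until table placement (finishes hour 10, plus 2-hour gap → hour 12). It runs from hour 12 to 12 + 8 = hour 20.
Floral arrangement cannot begin until table placement (finishes hour 10). It runs from hour 10 to 10 + 3 = hour 13.
Place-card layout needs all of floral arrangement (finishes hour 13); lighting stringing (finishes hour 20). That puts its earliest start at hour 20; it finishes at 20 + 5 = hour 25.
The final walkthrough needs all of place-card layout (finishes hour 25, plus 1-hour gap → hour 26); lighting stringing (finishes hour 20). That puts its earliest start at hour 26; it finishes at 26 + 8 = hour 34.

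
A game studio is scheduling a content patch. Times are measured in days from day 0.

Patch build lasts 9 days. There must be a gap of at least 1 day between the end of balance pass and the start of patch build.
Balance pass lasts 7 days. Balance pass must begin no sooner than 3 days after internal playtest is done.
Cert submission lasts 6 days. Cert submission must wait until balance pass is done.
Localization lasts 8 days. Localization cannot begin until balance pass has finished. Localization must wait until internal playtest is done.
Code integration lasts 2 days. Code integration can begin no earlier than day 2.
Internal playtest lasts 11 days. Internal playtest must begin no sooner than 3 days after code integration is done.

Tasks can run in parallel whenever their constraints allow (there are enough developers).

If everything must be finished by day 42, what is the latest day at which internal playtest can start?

11

Nothing follows localization; the deadline of day 42 is its only limit. It must start by 42 − 8 = day 34.
To finish by day 42, cert submission (duration 6) must start no later than day 36.
To finish by day 42, patch build (duration 9) must start no later than day 33.
For balance pass: localization (must start by day 34); cert submission (must start by day 36); patch build (must start by day 33, minus 1-day gap → day 32). The most restrictive is day 32; with a 7-day duration, balance pass must start by day 25.
For internal playtest: balance pass (must start by day 25, minus 3-day gap → day 22); localization (must start by day 34). The most restrictive is day 22; with an 11-day duration, internal playtest must start by day 11.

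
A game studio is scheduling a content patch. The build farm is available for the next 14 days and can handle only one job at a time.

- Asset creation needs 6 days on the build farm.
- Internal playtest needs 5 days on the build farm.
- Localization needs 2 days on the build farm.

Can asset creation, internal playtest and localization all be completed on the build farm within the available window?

Yes

Running back to back, the jobs need 6 + 5 + 2 = 13 days on the build farm.
Since 13 ≤ 14, they fit within the window.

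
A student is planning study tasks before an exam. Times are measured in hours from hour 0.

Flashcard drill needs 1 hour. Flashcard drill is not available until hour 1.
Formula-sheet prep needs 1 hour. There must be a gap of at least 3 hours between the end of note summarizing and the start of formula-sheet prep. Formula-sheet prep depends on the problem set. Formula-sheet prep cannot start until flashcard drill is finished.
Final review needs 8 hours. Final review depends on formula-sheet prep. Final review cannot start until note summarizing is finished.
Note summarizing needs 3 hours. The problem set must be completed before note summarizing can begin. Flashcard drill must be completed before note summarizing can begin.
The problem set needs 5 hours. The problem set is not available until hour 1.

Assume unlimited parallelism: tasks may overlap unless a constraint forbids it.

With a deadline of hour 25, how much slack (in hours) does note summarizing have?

4

Flashcard drill cannot begin until its own release at hour 1. It runs from hour 1 to 1 + 1 = hour 2.
The problem set waits on its own release at hour 1, so it starts at hour 1 and finishes at 1 + 5 = hour 6.
For note summarizing: the problem set (finishes hour 6); flashcard drill (finishes hour 2). Taking the maximum gives a start of hour 6, and it finishes at 6 + 3 = hour 9.

Working backward from the deadline:
To finish by hour 25, final review (duration 8) must start no later than hour 17.
Since final review (must start by hour 17) depends on it, formula-sheet prep must finish by hour 17. Backing off its 1-hour duration gives a latest start of hour 16.
Note summarizing must finish in time for formula-sheet prep (must start by hour 16, minus 3-hour gap → hour 13); final review (must start by hour 17). The tightest is hour 13, so note summarizing must start by 13 − 3 = hour 10.
So note summarizing can start as early as hour 6 and as late as hour 10, giving 10 − 6 = 4 hours of slack.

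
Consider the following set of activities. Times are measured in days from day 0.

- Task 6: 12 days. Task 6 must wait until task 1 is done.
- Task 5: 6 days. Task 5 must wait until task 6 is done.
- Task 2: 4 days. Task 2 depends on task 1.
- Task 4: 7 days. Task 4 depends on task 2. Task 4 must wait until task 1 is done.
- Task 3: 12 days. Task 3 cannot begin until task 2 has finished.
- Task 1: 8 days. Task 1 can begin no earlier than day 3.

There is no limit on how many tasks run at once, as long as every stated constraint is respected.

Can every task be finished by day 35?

After its own release at day 3, task 1 can start at day 3 and finishes at day 11.
Task 6 waits on task 1 (finishes day 11), so it starts at day 11 and finishes at 11 + 12 = day 23.
After task 6 (finishes day 23), task 5 can start at day 23 and finishes at day 29.
Task 2 cannot begin until task 1 (finishes day 11). It runs from day 11 to 11 + 4 = day 15.
Task 4 needs all of task 2 (finishes day 15); task 1 (finishes day 11). That puts its earliest start at day 15; it finishes at 15 + 7 = day 22.
After task 2 (finishes day 15), task 3 can start at day 15 and finishes at day 27.
Every task is finished by day 29, which is no later than the deadline of 35, so the schedule is feasible.

Yes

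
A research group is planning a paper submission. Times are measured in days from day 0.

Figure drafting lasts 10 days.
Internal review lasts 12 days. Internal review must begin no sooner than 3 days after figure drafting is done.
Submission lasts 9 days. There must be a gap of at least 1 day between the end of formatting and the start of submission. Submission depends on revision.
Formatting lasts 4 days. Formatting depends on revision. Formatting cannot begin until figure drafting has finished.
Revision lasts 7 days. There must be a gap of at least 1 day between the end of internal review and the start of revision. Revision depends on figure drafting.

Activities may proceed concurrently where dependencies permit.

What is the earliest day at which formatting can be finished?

Nothing blocks figure drafting, so it runs from day 0 to day 10.
Internal review waits on figure drafting (finishes day 10, plus 3-day gap → day 13), so it starts at day 13 and finishes at 13 + 12 = day 25.
Revision needs all of internal review (finishes day 25, plus 1-day gap → day 26); figure drafting (finishes day 10). That puts its earliest start at day 26; it finishes at 26 + 7 = day 33.
Formatting needs all of revision (finishes day 33); figure drafting (finishes day 10). That puts its earliest start at day 33; it finishes at 33 + 4 = day 37.

37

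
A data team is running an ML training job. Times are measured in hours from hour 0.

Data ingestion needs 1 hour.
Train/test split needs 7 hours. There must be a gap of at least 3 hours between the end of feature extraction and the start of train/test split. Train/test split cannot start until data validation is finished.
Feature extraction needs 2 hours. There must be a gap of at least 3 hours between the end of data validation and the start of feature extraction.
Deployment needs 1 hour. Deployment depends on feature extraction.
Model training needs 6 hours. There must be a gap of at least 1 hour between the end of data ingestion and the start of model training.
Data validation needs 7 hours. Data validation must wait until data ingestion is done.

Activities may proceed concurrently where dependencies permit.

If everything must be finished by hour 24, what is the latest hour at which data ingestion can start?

1

Train/test split has no dependents, so it just needs to finish by hour 24. Starting by 24 − 7 = hour 17 achieves that.
Deployment has no dependents, so it just needs to finish by hour 24. Starting by 24 − 1 = hour 23 achieves that.
Feature extraction has several dependents: train/test split (must start by hour 17, minus 3-hour gap → hour 14); deployment (must start by hour 23). The earliest of those limits is hour 14, so feature extraction must start by 14 − 2 = hour 12.
Data validation feeds feature extraction (must start by hour 12, minus 3-hour gap → hour 9); train/test split (must start by hour 17). Taking the minimum, data validation must finish by hour 9 and start by 9 − 7 = hour 2.
Nothing follows model training; the deadline of hour 24 is its only limit. It must start by 24 − 6 = hour 18.
Data ingestion has several dependents: data validation (must start by hour 2); model training (must start by hour 18, minus 1-hour gap → hour 17). The earliest of those limits is hour 2, so data ingestion must start by 2 − 1 = hour 1.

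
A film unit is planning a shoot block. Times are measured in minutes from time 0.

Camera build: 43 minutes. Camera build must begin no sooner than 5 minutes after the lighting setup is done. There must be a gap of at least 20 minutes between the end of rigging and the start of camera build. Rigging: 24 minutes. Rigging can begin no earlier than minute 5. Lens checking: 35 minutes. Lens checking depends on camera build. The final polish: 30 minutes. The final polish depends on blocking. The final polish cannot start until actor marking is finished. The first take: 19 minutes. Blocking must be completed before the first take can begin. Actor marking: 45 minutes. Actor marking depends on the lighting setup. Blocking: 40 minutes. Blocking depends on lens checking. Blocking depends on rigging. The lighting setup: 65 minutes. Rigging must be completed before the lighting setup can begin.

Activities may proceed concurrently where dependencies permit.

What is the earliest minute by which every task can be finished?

247

Rigging cannot begin until its own release at minute 5. It runs from minute 5 to 5 + 24 = minute 29.
The lighting setup cannot begin until rigging (finishes minute 29). It runs from minute 29 to 29 + 65 = minute 94.
Actor marking cannot begin until the lighting setup (finishes minute 94). It runs from minute 94 to 94 + 45 = minute 139.
Camera build needs all of the lighting setup (finishes minute 94, plus 5-minute gap → minute 99); rigging (finishes minute 29, plus 20-minute gap → minute 49). That puts its earliest start at minute 99; it finishes at 99 + 43 = minute 142.
Lens checking cannot begin until camera build (finishes minute 142). It runs from minute 142 to 142 + 35 = minute 177.
Blocking needs all of lens checking (finishes minute 177); rigging (finishes minute 29). That puts its earliest start at minute 177; it finishes at 177 + 40 = minute 217.
After blocking (finishes minute 217), the first take can start at minute 217 and finishes at minute 236.
For the final polish: blocking (finishes minute 217); actor marking (finishes minute 139). Taking the maximum gives a start of minute 217, and it finishes at 217 + 30 = minute 247.
All tasks are finished once the last one completes. Finish times: Rigging at 29, The lighting setup at 94, Camera build at 142, Lens checking at 177, Blocking at 217, Actor marking at 139, The final polish at 247, The first take at 236. The latest is minute 247.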